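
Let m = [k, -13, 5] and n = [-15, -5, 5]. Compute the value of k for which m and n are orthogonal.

m · n = k·(-15) + (-13)·(-5) + 5·5 = 90 - 15k
Set equal to 0: -15k = -90, so k = 6.

6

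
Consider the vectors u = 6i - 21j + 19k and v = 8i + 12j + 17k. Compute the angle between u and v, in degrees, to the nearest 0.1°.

79.4

u · v = 6·8 + (-21)·12 + 19·17 = 48 - 252 + 323 = 119
|u|² = 36 + 441 + 361 = 838,  |u| = √838 ≈ 28.948230
|v|² = 64 + 144 + 289 = 497,  |v| = √497 ≈ 22.293497
cos θ = 119 / (28.948230 · 22.293497) ≈ 0.18439
θ = arccos(0.18439) ≈ 79.4°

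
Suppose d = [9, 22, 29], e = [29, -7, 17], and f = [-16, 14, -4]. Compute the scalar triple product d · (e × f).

3204

e × f:
i: (-7)·(-4) - 17·14 = 28 - 238 = -210
j: 17·(-16) - 29·(-4) = -272 - (-116) = -156
k: 29·14 - (-7)·(-16) = 406 - 112 = 294
e × f = (-210, -156, 294)
d · (e × f) = 9·(-210) + 22·(-156) + 29·294 = -1890 - 3432 + 8526 = 3204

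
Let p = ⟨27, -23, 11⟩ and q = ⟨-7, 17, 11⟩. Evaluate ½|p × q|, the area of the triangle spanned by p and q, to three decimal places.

i: (-23)·11 - 11·17 = -253 - 187 = -440
j: 11·(-7) - 27·11 = -77 - 297 = -374
k: 27·17 - (-23)·(-7) = 459 - 161 = 298
p × q = (-440, -374, 298)
|p × q| = √((-440)² + (-374)² + 298²) = √422280 ≈ 649.8307
area = ½ · 649.8307 ≈ 324.915

324.915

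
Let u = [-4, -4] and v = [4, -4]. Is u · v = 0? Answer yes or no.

u · v = (-4)·4 + (-4)·(-4) = -16 + 16 = 0
Zero, so the vectors are orthogonal.

yes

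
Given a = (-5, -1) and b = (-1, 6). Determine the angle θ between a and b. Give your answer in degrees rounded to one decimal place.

a · b = (-5)·(-1) + (-1)·6 = 5 - 6 = -1
|a|² = 25 + 1 = 26,  |a| = √26 ≈ 5.099020
|b|² = 1 + 36 = 37,  |b| = √37 ≈ 6.082763
cos θ = -1 / (5.099020 · 6.082763) ≈ -0.03224
θ = arccos(-0.03224) ≈ 91.8°

91.8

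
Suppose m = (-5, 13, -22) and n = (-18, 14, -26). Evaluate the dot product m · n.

844

m · n = (-5)·(-18) + 13·14 + (-22)·(-26) = 90 + 182 + 572 = 844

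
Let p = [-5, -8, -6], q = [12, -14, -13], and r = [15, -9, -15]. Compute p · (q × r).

q × r:
i: (-14)·(-15) - (-13)·(-9) = 210 - 117 = 93
j: (-13)·15 - 12·(-15) = -195 - (-180) = -15
k: 12·(-9) - (-14)·15 = -108 - (-210) = 102
q × r = (93, -15, 102)
p · (q × r) = (-5)·93 + (-8)·(-15) + (-6)·102 = -465 + 120 - 612 = -957

-957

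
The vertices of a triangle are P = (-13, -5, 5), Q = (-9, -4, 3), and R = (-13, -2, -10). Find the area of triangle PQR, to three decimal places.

30.923

PQ = (4, 1, -2),  PR = (0, 3, -15)
i: 1·(-15) - (-2)·3 = -15 - (-6) = -9
j: (-2)·0 - 4·(-15) = 0 - (-60) = 60
k: 4·3 - 1·0 = 12 - 0 = 12
PQ × PR = (-9, 60, 12)
|PQ × PR| = √3825 ≈ 61.8466
area = ½ · 61.8466 ≈ 30.923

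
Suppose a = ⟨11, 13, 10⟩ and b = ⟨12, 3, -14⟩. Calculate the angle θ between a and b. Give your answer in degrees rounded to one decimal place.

a · b = 11·12 + 13·3 + 10·(-14) = 132 + 39 - 140 = 31
|a|² = 121 + 169 + 100 = 390,  |a| = √390 ≈ 19.748418
|b|² = 144 + 9 + 196 = 349,  |b| = √349 ≈ 18.681542
cos θ = 31 / (19.748418 · 18.681542) ≈ 0.08403
θ = arccos(0.08403) ≈ 85.2°

85.2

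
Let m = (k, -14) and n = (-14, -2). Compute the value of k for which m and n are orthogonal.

2

m · n = k·(-14) + (-14)·(-2) = 28 - 14k
Set equal to 0: -14k = -28, so k = 2.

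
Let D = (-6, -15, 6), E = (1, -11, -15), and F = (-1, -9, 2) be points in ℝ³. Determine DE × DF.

DE = (7, 4, -21)
DF = (5, 6, -4)
i: 4·(-4) - (-21)·6 = -16 - (-126) = 110
j: (-21)·5 - 7·(-4) = -105 - (-28) = -77
k: 7·6 - 4·5 = 42 - 20 = 22
DE × DF = (110, -77, 22)

(110, -77, 22)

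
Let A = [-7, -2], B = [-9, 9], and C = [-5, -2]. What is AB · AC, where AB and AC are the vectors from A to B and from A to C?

-4

AB = B − A = (-2, 11)
AC = C − A = (2, 0)
AB · AC = (-2)·2 + 11·0 = -4 + 0 = -4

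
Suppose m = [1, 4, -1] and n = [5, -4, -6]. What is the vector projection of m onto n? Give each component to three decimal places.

(-0.325, 0.260, 0.390)

m · n = 1·5 + 4·(-4) + (-1)·(-6) = 5 - 16 + 6 = -5
|n|² = 25 + 16 + 36 = 77
proj_n m = (-5/77) · (5, -4, -6) ≈ (-0.325, 0.260, 0.390)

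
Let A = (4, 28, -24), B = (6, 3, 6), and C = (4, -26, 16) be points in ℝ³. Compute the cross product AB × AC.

AB = (2, -25, 30)
AC = (0, -54, 40)
i: (-25)·40 - 30·(-54) = -1000 - (-1620) = 620
j: 30·0 - 2·40 = 0 - 80 = -80
k: 2·(-54) - (-25)·0 = -108 - 0 = -108
AB × AC = (620, -80, -108)

(620, -80, -108)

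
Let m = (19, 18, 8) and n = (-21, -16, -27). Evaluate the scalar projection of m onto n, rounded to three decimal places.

m · n = 19·(-21) + 18·(-16) + 8·(-27) = -399 - 288 - 216 = -903
|n| = √(441 + 256 + 729) = √1426 ≈ 37.7624
comp_n m = -903 / √1426 ≈ -23.913

-23.913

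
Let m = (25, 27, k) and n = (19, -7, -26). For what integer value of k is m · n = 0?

11

m · n = 25·19 + 27·(-7) + k·(-26) = 286 - 26k
Set equal to 0: -26k = -286, so k = 11.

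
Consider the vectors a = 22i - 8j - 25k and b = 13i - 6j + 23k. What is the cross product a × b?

(-334, -831, -28)

i: (-8)·23 - (-25)·(-6) = -184 - 150 = -334
j: (-25)·13 - 22·23 = -325 - 506 = -831
k: 22·(-6) - (-8)·13 = -132 - (-104) = -28
a × b = (-334, -831, -28)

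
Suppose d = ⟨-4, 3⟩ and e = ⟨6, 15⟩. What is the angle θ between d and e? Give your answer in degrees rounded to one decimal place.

d · e = (-4)·6 + 3·15 = -24 + 45 = 21
|d|² = 16 + 9 = 25,  |d| = √25 ≈ 5.000000
|e|² = 36 + 225 = 261,  |e| = √261 ≈ 16.155494
cos θ = 21 / (5.000000 · 16.155494) ≈ 0.25997
θ = arccos(0.25997) ≈ 74.9°

74.9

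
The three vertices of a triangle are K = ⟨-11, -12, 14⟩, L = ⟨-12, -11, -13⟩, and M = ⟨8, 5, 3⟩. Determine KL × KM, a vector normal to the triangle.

KL = (-1, 1, -27)
KM = (19, 17, -11)
i: 1·(-11) - (-27)·17 = -11 - (-459) = 448
j: (-27)·19 - (-1)·(-11) = -513 - 11 = -524
k: (-1)·17 - 1·19 = -17 - 19 = -36
KL × KM = (448, -524, -36)

(448, -524, -36)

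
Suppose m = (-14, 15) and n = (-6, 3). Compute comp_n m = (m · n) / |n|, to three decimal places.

19.230

m · n = (-14)·(-6) + 15·3 = 84 + 45 = 129
|n| = √(36 + 9) = √45 ≈ 6.7082
comp_n m = 129 / √45 ≈ 19.230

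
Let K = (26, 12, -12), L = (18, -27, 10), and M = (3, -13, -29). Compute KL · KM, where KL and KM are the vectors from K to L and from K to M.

785

KL = L − K = (-8, -39, 22)
KM = M − K = (-23, -25, -17)
KL · KM = (-8)·(-23) + (-39)·(-25) + 22·(-17) = 184 + 975 - 374 = 785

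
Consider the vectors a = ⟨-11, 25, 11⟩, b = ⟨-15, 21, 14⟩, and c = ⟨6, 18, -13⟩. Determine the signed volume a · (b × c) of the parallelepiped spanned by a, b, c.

-1356

b × c:
i: 21·(-13) - 14·18 = -273 - 252 = -525
j: 14·6 - (-15)·(-13) = 84 - 195 = -111
k: (-15)·18 - 21·6 = -270 - 126 = -396
b × c = (-525, -111, -396)
a · (b × c) = (-11)·(-525) + 25·(-111) + 11·(-396) = 5775 - 2775 - 4356 = -1356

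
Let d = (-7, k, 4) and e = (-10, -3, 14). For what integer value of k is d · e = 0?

d · e = (-7)·(-10) + k·(-3) + 4·14 = 126 - 3k
Set equal to 0: -3k = -126, so k = 42.

42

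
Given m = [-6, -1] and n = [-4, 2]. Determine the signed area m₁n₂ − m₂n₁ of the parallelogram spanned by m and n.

(-6)·2 - (-1)·(-4) = -12 - 4 = -16

-16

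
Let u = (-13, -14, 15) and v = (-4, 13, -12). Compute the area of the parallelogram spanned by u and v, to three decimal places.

i: (-14)·(-12) - 15·13 = 168 - 195 = -27
j: 15·(-4) - (-13)·(-12) = -60 - 156 = -216
k: (-13)·13 - (-14)·(-4) = -169 - 56 = -225
u × v = (-27, -216, -225)
|u × v| = √((-27)² + (-216)² + (-225)²) = √98010 ≈ 313.0655

313.065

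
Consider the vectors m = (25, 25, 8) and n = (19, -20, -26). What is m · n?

m · n = 25·19 + 25·(-20) + 8·(-26) = 475 - 500 - 208 = -233

-233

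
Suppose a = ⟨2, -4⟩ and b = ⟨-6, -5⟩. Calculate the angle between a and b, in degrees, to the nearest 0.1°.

a · b = 2·(-6) + (-4)·(-5) = -12 + 20 = 8
|a|² = 4 + 16 = 20,  |a| = √20 ≈ 4.472136
|b|² = 36 + 25 = 61,  |b| = √61 ≈ 7.810250
cos θ = 8 / (4.472136 · 7.810250) ≈ 0.22904
θ = arccos(0.22904) ≈ 76.8°

76.8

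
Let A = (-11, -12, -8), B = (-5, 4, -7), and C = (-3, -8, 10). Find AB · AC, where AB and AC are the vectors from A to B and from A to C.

AB = B − A = (6, 16, 1)
AC = C − A = (8, 4, 18)
AB · AC = 6·8 + 16·4 + 1·18 = 48 + 64 + 18 = 130

130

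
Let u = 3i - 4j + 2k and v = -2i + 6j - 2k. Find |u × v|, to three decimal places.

10.954

i: (-4)·(-2) - 2·6 = 8 - 12 = -4
j: 2·(-2) - 3·(-2) = -4 - (-6) = 2
k: 3·6 - (-4)·(-2) = 18 - 8 = 10
u × v = (-4, 2, 10)
|u × v| = √((-4)² + 2² + 10²) = √120 ≈ 10.9545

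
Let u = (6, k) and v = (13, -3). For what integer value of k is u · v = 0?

u · v = 6·13 + k·(-3) = 78 - 3k
Set equal to 0: -3k = -78, so k = 26.

26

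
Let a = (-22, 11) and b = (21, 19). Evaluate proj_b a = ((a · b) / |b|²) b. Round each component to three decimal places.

(-6.625, -5.994)

a · b = (-22)·21 + 11·19 = -462 + 209 = -253
|b|² = 441 + 361 = 802
proj_b a = (-253/802) · (21, 19) ≈ (-6.625, -5.994)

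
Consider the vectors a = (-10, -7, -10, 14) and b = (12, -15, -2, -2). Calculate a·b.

a · b = (-10)·12 + (-7)·(-15) + (-10)·(-2) + 14·(-2) = -120 + 105 + 20 - 28 = -23

-23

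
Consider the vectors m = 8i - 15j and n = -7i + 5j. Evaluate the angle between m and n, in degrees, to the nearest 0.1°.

m · n = 8·(-7) + (-15)·5 = -56 - 75 = -131
|m|² = 64 + 225 = 289,  |m| = √289 ≈ 17.000000
|n|² = 49 + 25 = 74,  |n| = √74 ≈ 8.602325
cos θ = -131 / (17.000000 · 8.602325) ≈ -0.89579
θ = arccos(-0.89579) ≈ 153.6°

153.6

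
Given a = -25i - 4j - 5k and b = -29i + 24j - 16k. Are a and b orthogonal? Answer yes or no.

a · b = (-25)·(-29) + (-4)·24 + (-5)·(-16) = 725 - 96 + 80 = 709
Nonzero, so the vectors are not orthogonal.

no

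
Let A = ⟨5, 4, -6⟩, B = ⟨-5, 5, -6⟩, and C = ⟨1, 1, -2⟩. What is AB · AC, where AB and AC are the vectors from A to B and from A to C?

AB = B − A = (-10, 1, 0)
AC = C − A = (-4, -3, 4)
AB · AC = (-10)·(-4) + 1·(-3) + 0·4 = 40 - 3 + 0 = 37

37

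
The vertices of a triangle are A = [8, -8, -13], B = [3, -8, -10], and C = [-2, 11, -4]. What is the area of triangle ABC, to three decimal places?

55.899

AB = (-5, 0, 3),  AC = (-10, 19, 9)
i: 0·9 - 3·19 = 0 - 57 = -57
j: 3·(-10) - (-5)·9 = -30 - (-45) = 15
k: (-5)·19 - 0·(-10) = -95 - 0 = -95
AB × AC = (-57, 15, -95)
|AB × AC| = √12499 ≈ 111.7989
area = ½ · 111.7989 ≈ 55.899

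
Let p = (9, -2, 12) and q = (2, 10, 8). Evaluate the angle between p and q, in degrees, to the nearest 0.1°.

61.4

p · q = 9·2 + (-2)·10 + 12·8 = 18 - 20 + 96 = 94
|p|² = 81 + 4 + 144 = 229,  |p| = √229 ≈ 15.132746
|q|² = 4 + 100 + 64 = 168,  |q| = √168 ≈ 12.961481
cos θ = 94 / (15.132746 · 12.961481) ≈ 0.47924
θ = arccos(0.47924) ≈ 61.4°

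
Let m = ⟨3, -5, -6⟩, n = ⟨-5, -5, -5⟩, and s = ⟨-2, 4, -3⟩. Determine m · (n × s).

n × s:
i: (-5)·(-3) - (-5)·4 = 15 - (-20) = 35
j: (-5)·(-2) - (-5)·(-3) = 10 - 15 = -5
k: (-5)·4 - (-5)·(-2) = -20 - 10 = -30
n × s = (35, -5, -30)
m · (n × s) = 3·35 + (-5)·(-5) + (-6)·(-30) = 105 + 25 + 180 = 310

310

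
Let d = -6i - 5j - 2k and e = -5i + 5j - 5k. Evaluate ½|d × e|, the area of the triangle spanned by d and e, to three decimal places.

i: (-5)·(-5) - (-2)·5 = 25 - (-10) = 35
j: (-2)·(-5) - (-6)·(-5) = 10 - 30 = -20
k: (-6)·5 - (-5)·(-5) = -30 - 25 = -55
d × e = (35, -20, -55)
|d × e| = √(35² + (-20)² + (-55)²) = √4650 ≈ 68.1909
area = ½ · 68.1909 ≈ 34.095

34.095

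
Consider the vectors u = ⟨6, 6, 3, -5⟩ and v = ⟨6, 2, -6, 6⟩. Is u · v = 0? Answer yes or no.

u · v = 6·6 + 6·2 + 3·(-6) + (-5)·6 = 36 + 12 - 18 - 30 = 0
Zero, so the vectors are orthogonal.

yes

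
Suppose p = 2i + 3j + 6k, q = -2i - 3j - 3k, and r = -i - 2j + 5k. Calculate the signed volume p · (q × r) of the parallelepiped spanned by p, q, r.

q × r:
i: (-3)·5 - (-3)·(-2) = -15 - 6 = -21
j: (-3)·(-1) - (-2)·5 = 3 - (-10) = 13
k: (-2)·(-2) - (-3)·(-1) = 4 - 3 = 1
q × r = (-21, 13, 1)
p · (q × r) = 2·(-21) + 3·13 + 6·1 = -42 + 39 + 6 = 3

3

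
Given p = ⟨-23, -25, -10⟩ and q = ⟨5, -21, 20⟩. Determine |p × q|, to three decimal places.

1020.717

i: (-25)·20 - (-10)·(-21) = -500 - 210 = -710
j: (-10)·5 - (-23)·20 = -50 - (-460) = 410
k: (-23)·(-21) - (-25)·5 = 483 - (-125) = 608
p × q = (-710, 410, 608)
|p × q| = √((-710)² + 410² + 608²) = √1041864 ≈ 1020.7174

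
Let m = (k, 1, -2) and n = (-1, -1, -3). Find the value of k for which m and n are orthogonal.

m · n = k·(-1) + 1·(-1) + (-2)·(-3) = 5 - 1k
Set equal to 0: -1k = -5, so k = 5.

5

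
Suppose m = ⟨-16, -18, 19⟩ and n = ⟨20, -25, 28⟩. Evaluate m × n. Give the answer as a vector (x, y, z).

(-29, 828, 760)

i: (-18)·28 - 19·(-25) = -504 - (-475) = -29
j: 19·20 - (-16)·28 = 380 - (-448) = 828
k: (-16)·(-25) - (-18)·20 = 400 - (-360) = 760
m × n = (-29, 828, 760)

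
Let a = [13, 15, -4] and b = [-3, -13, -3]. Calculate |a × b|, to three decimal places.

i: 15·(-3) - (-4)·(-13) = -45 - 52 = -97
j: (-4)·(-3) - 13·(-3) = 12 - (-39) = 51
k: 13·(-13) - 15·(-3) = -169 - (-45) = -124
a × b = (-97, 51, -124)
|a × b| = √((-97)² + 51² + (-124)²) = √27386 ≈ 165.4872

165.487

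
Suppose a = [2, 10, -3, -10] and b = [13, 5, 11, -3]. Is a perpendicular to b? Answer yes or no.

a · b = 2·13 + 10·5 + (-3)·11 + (-10)·(-3) = 26 + 50 - 33 + 30 = 73
Nonzero, so the vectors are not orthogonal.

no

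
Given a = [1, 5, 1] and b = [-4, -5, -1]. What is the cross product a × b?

(0, -3, 15)

i: 5·(-1) - 1·(-5) = -5 - (-5) = 0
j: 1·(-4) - 1·(-1) = -4 - (-1) = -3
k: 1·(-5) - 5·(-4) = -5 - (-20) = 15
a × b = (0, -3, 15)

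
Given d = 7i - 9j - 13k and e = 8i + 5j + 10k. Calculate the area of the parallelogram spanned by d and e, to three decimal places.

205.791

i: (-9)·10 - (-13)·5 = -90 - (-65) = -25
j: (-13)·8 - 7·10 = -104 - 70 = -174
k: 7·5 - (-9)·8 = 35 - (-72) = 107
d × e = (-25, -174, 107)
|d × e| = √((-25)² + (-174)² + 107²) = √42350 ≈ 205.7912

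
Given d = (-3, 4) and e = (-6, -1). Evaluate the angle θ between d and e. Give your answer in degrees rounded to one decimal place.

62.6

d · e = (-3)·(-6) + 4·(-1) = 18 - 4 = 14
|d|² = 9 + 16 = 25,  |d| = √25 ≈ 5.000000
|e|² = 36 + 1 = 37,  |e| = √37 ≈ 6.082763
cos θ = 14 / (5.000000 · 6.082763) ≈ 0.46032
θ = arccos(0.46032) ≈ 62.6°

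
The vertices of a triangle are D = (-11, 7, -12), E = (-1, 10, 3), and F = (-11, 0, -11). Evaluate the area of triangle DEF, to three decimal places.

DE = (10, 3, 15),  DF = (0, -7, 1)
i: 3·1 - 15·(-7) = 3 - (-105) = 108
j: 15·0 - 10·1 = 0 - 10 = -10
k: 10·(-7) - 3·0 = -70 - 0 = -70
DE × DF = (108, -10, -70)
|DE × DF| = √16664 ≈ 129.0891
area = ½ · 129.0891 ≈ 64.545

64.545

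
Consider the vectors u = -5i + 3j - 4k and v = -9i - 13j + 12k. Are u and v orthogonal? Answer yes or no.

no

u · v = (-5)·(-9) + 3·(-13) + (-4)·12 = 45 - 39 - 48 = -42
Nonzero, so the vectors are not orthogonal.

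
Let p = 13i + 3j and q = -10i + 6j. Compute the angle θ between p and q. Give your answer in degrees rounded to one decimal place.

p · q = 13·(-10) + 3·6 = -130 + 18 = -112
|p|² = 169 + 9 = 178,  |p| = √178 ≈ 13.341664
|q|² = 100 + 36 = 136,  |q| = √136 ≈ 11.661904
cos θ = -112 / (13.341664 · 11.661904) ≈ -0.71984
θ = arccos(-0.71984) ≈ 136.0°

136.0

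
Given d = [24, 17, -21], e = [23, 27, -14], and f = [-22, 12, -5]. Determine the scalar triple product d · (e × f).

e × f:
i: 27·(-5) - (-14)·12 = -135 - (-168) = 33
j: (-14)·(-22) - 23·(-5) = 308 - (-115) = 423
k: 23·12 - 27·(-22) = 276 - (-594) = 870
e × f = (33, 423, 870)
d · (e × f) = 24·33 + 17·423 + (-21)·870 = 792 + 7191 - 18270 = -10287

-10287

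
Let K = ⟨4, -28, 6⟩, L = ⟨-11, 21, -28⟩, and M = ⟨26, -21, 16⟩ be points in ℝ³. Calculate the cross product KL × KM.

(728, -598, -1183)

KL = (-15, 49, -34)
KM = (22, 7, 10)
i: 49·10 - (-34)·7 = 490 - (-238) = 728
j: (-34)·22 - (-15)·10 = -748 - (-150) = -598
k: (-15)·7 - 49·22 = -105 - 1078 = -1183
KL × KM = (728, -598, -1183)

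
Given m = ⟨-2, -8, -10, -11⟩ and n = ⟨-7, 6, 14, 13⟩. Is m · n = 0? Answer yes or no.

m · n = (-2)·(-7) + (-8)·6 + (-10)·14 + (-11)·13 = 14 - 48 - 140 - 143 = -317
Nonzero, so the vectors are not orthogonal.

no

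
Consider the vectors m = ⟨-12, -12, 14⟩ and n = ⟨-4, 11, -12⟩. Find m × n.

(-10, -200, -180)

i: (-12)·(-12) - 14·11 = 144 - 154 = -10
j: 14·(-4) - (-12)·(-12) = -56 - 144 = -200
k: (-12)·11 - (-12)·(-4) = -132 - 48 = -180
m × n = (-10, -200, -180)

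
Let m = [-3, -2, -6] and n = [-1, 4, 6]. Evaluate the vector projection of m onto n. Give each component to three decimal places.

(0.774, -3.094, -4.642)

m · n = (-3)·(-1) + (-2)·4 + (-6)·6 = 3 - 8 - 36 = -41
|n|² = 1 + 16 + 36 = 53
proj_n m = (-41/53) · (-1, 4, 6) ≈ (0.774, -3.094, -4.642)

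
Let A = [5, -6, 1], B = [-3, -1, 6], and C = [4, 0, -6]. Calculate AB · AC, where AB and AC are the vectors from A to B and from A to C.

AB = B − A = (-8, 5, 5)
AC = C − A = (-1, 6, -7)
AB · AC = (-8)·(-1) + 5·6 + 5·(-7) = 8 + 30 - 35 = 3

3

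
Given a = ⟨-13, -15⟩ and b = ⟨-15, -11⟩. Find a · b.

a · b = (-13)·(-15) + (-15)·(-11) = 195 + 165 = 360

360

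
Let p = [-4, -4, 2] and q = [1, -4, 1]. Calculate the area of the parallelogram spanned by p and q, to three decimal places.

21.260

i: (-4)·1 - 2·(-4) = -4 - (-8) = 4
j: 2·1 - (-4)·1 = 2 - (-4) = 6
k: (-4)·(-4) - (-4)·1 = 16 - (-4) = 20
p × q = (4, 6, 20)
|p × q| = √(4² + 6² + 20²) = √452 ≈ 21.2603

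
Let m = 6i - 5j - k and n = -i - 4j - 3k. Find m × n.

i: (-5)·(-3) - (-1)·(-4) = 15 - 4 = 11
j: (-1)·(-1) - 6·(-3) = 1 - (-18) = 19
k: 6·(-4) - (-5)·(-1) = -24 - 5 = -29
m × n = (11, 19, -29)

(11, 19, -29)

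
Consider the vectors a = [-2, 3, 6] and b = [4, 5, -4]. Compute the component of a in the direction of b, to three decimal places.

-2.252

a · b = (-2)·4 + 3·5 + 6·(-4) = -8 + 15 - 24 = -17
|b| = √(16 + 25 + 16) = √57 ≈ 7.5498
comp_b a = -17 / √57 ≈ -2.252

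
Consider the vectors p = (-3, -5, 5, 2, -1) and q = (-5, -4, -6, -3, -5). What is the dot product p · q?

4

p · q = (-3)·(-5) + (-5)·(-4) + 5·(-6) + 2·(-3) + (-1)·(-5) = 15 + 20 - 30 - 6 + 5 = 4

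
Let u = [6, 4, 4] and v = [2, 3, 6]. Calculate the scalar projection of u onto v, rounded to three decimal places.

6.857

u · v = 6·2 + 4·3 + 4·6 = 12 + 12 + 24 = 48
|v| = √(4 + 9 + 36) = √49 ≈ 7.0000
comp_v u = 48 / √49 ≈ 6.857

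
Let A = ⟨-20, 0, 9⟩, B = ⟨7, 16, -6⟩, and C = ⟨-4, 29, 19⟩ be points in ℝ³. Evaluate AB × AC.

AB = (27, 16, -15)
AC = (16, 29, 10)
i: 16·10 - (-15)·29 = 160 - (-435) = 595
j: (-15)·16 - 27·10 = -240 - 270 = -510
k: 27·29 - 16·16 = 783 - 256 = 527
AB × AC = (595, -510, 527)

(595, -510, 527)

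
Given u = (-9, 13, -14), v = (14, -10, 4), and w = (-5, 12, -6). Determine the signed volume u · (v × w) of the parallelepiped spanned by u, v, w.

v × w:
i: (-10)·(-6) - 4·12 = 60 - 48 = 12
j: 4·(-5) - 14·(-6) = -20 - (-84) = 64
k: 14·12 - (-10)·(-5) = 168 - 50 = 118
v × w = (12, 64, 118)
u · (v × w) = (-9)·12 + 13·64 + (-14)·118 = -108 + 832 - 1652 = -928

-928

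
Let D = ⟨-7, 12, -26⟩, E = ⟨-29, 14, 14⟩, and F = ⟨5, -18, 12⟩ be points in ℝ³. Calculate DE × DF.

DE = (-22, 2, 40)
DF = (12, -30, 38)
i: 2·38 - 40·(-30) = 76 - (-1200) = 1276
j: 40·12 - (-22)·38 = 480 - (-836) = 1316
k: (-22)·(-30) - 2·12 = 660 - 24 = 636
DE × DF = (1276, 1316, 636)

(1276, 1316, 636)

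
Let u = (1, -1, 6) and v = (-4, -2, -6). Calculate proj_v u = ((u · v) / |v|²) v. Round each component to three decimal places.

(2.714, 1.357, 4.071)

u · v = 1·(-4) + (-1)·(-2) + 6·(-6) = -4 + 2 - 36 = -38
|v|² = 16 + 4 + 36 = 56
proj_v u = (-38/56) · (-4, -2, -6) ≈ (2.714, 1.357, 4.071)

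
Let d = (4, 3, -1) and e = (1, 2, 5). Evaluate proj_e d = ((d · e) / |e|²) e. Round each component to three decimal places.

d · e = 4·1 + 3·2 + (-1)·5 = 4 + 6 - 5 = 5
|e|² = 1 + 4 + 25 = 30
proj_e d = (5/30) · (1, 2, 5) ≈ (0.167, 0.333, 0.833)

(0.167, 0.333, 0.833)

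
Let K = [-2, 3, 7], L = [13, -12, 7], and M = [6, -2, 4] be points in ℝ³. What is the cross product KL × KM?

KL = (15, -15, 0)
KM = (8, -5, -3)
i: (-15)·(-3) - 0·(-5) = 45 - 0 = 45
j: 0·8 - 15·(-3) = 0 - (-45) = 45
k: 15·(-5) - (-15)·8 = -75 - (-120) = 45
KL × KM = (45, 45, 45)

(45, 45, 45)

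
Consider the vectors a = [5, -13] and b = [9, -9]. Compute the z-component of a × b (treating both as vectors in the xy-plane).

5·(-9) - (-13)·9 = -45 - (-117) = 72

72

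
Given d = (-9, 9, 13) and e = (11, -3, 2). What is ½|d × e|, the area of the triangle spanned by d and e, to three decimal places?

i: 9·2 - 13·(-3) = 18 - (-39) = 57
j: 13·11 - (-9)·2 = 143 - (-18) = 161
k: (-9)·(-3) - 9·11 = 27 - 99 = -72
d × e = (57, 161, -72)
|d × e| = √(57² + 161² + (-72)²) = √34354 ≈ 185.3483
area = ½ · 185.3483 ≈ 92.674

92.674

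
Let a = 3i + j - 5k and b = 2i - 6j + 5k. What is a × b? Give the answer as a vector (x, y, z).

i: 1·5 - (-5)·(-6) = 5 - 30 = -25
j: (-5)·2 - 3·5 = -10 - 15 = -25
k: 3·(-6) - 1·2 = -18 - 2 = -20
a × b = (-25, -25, -20)

(-25, -25, -20)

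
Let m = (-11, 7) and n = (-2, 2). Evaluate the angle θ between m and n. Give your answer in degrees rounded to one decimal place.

12.5

m · n = (-11)·(-2) + 7·2 = 22 + 14 = 36
|m|² = 121 + 49 = 170,  |m| = √170 ≈ 13.038405
|n|² = 4 + 4 = 8,  |n| = √8 ≈ 2.828427
cos θ = 36 / (13.038405 · 2.828427) ≈ 0.97619
θ = arccos(0.97619) ≈ 12.5°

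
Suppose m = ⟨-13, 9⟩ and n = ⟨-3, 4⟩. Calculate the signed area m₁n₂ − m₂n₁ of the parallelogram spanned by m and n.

-25

(-13)·4 - 9·(-3) = -52 - (-27) = -25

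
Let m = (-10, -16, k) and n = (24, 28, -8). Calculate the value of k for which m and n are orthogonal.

-86

m · n = (-10)·24 + (-16)·28 + k·(-8) = -688 - 8k
Set equal to 0: -8k = 688, so k = -86.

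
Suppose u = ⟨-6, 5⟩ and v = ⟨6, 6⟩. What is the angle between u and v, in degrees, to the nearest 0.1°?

u · v = (-6)·6 + 5·6 = -36 + 30 = -6
|u|² = 36 + 25 = 61,  |u| = √61 ≈ 7.810250
|v|² = 36 + 36 = 72,  |v| = √72 ≈ 8.485281
cos θ = -6 / (7.810250 · 8.485281) ≈ -0.09054
θ = arccos(-0.09054) ≈ 95.2°

95.2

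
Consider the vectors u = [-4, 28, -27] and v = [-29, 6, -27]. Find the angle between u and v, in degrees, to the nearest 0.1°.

u · v = (-4)·(-29) + 28·6 + (-27)·(-27) = 116 + 168 + 729 = 1013
|u|² = 16 + 784 + 729 = 1529,  |u| = √1529 ≈ 39.102430
|v|² = 841 + 36 + 729 = 1606,  |v| = √1606 ≈ 40.074930
cos θ = 1013 / (39.102430 · 40.074930) ≈ 0.64645
θ = arccos(0.64645) ≈ 49.7°

49.7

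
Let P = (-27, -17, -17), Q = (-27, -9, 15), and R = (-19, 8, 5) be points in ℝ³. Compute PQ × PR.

PQ = (0, 8, 32)
PR = (8, 25, 22)
i: 8·22 - 32·25 = 176 - 800 = -624
j: 32·8 - 0·22 = 256 - 0 = 256
k: 0·25 - 8·8 = 0 - 64 = -64
PQ × PR = (-624, 256, -64)

(-624, 256, -64)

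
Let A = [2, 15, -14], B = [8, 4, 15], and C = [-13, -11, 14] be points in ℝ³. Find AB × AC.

(446, -603, -321)

AB = (6, -11, 29)
AC = (-15, -26, 28)
i: (-11)·28 - 29·(-26) = -308 - (-754) = 446
j: 29·(-15) - 6·28 = -435 - 168 = -603
k: 6·(-26) - (-11)·(-15) = -156 - 165 = -321
AB × AC = (446, -603, -321)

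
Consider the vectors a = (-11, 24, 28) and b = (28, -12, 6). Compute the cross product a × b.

i: 24·6 - 28·(-12) = 144 - (-336) = 480
j: 28·28 - (-11)·6 = 784 - (-66) = 850
k: (-11)·(-12) - 24·28 = 132 - 672 = -540
a × b = (480, 850, -540)

(480, 850, -540)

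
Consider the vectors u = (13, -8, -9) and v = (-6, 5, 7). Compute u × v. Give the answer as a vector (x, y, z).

(-11, -37, 17)

i: (-8)·7 - (-9)·5 = -56 - (-45) = -11
j: (-9)·(-6) - 13·7 = 54 - 91 = -37
k: 13·5 - (-8)·(-6) = 65 - 48 = 17
u × v = (-11, -37, 17)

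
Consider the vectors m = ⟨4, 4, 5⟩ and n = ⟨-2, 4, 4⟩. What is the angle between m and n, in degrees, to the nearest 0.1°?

51.8

m · n = 4·(-2) + 4·4 + 5·4 = -8 + 16 + 20 = 28
|m|² = 16 + 16 + 25 = 57,  |m| = √57 ≈ 7.549834
|n|² = 4 + 16 + 16 = 36,  |n| = √36 ≈ 6.000000
cos θ = 28 / (7.549834 · 6.000000) ≈ 0.61812
θ = arccos(0.61812) ≈ 51.8°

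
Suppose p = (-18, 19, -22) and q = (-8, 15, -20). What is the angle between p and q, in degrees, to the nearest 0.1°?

p · q = (-18)·(-8) + 19·15 + (-22)·(-20) = 144 + 285 + 440 = 869
|p|² = 324 + 361 + 484 = 1169,  |p| = √1169 ≈ 34.190642
|q|² = 64 + 225 + 400 = 689,  |q| = √689 ≈ 26.248809
cos θ = 869 / (34.190642 · 26.248809) ≈ 0.96828
θ = arccos(0.96828) ≈ 14.5°

14.5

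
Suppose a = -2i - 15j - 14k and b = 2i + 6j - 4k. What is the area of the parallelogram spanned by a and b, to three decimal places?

149.519

i: (-15)·(-4) - (-14)·6 = 60 - (-84) = 144
j: (-14)·2 - (-2)·(-4) = -28 - 8 = -36
k: (-2)·6 - (-15)·2 = -12 - (-30) = 18
a × b = (144, -36, 18)
|a × b| = √(144² + (-36)² + 18²) = √22356 ≈ 149.5192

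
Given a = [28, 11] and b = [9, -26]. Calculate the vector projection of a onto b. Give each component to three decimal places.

(-0.404, 1.168)

a · b = 28·9 + 11·(-26) = 252 - 286 = -34
|b|² = 81 + 676 = 757
proj_b a = (-34/757) · (9, -26) ≈ (-0.404, 1.168)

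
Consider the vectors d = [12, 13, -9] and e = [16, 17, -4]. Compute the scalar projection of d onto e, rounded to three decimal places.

d · e = 12·16 + 13·17 + (-9)·(-4) = 192 + 221 + 36 = 449
|e| = √(256 + 289 + 16) = √561 ≈ 23.6854
comp_e d = 449 / √561 ≈ 18.957

18.957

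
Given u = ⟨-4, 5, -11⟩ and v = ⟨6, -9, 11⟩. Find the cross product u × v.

(-44, -22, 6)

i: 5·11 - (-11)·(-9) = 55 - 99 = -44
j: (-11)·6 - (-4)·11 = -66 - (-44) = -22
k: (-4)·(-9) - 5·6 = 36 - 30 = 6
u × v = (-44, -22, 6)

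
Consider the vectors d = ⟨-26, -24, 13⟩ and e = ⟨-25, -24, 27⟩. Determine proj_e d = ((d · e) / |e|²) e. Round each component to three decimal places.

(-20.427, -19.610, 22.062)

d · e = (-26)·(-25) + (-24)·(-24) + 13·27 = 650 + 576 + 351 = 1577
|e|² = 625 + 576 + 729 = 1930
proj_e d = (1577/1930) · (-25, -24, 27) ≈ (-20.427, -19.610, 22.062)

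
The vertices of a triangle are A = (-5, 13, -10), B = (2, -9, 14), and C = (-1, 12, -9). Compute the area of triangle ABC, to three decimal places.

AB = (7, -22, 24),  AC = (4, -1, 1)
i: (-22)·1 - 24·(-1) = -22 - (-24) = 2
j: 24·4 - 7·1 = 96 - 7 = 89
k: 7·(-1) - (-22)·4 = -7 - (-88) = 81
AB × AC = (2, 89, 81)
|AB × AC| = √14486 ≈ 120.3578
area = ½ · 120.3578 ≈ 60.179

60.179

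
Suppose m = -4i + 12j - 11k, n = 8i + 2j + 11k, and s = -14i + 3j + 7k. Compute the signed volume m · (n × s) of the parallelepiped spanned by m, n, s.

n × s:
i: 2·7 - 11·3 = 14 - 33 = -19
j: 11·(-14) - 8·7 = -154 - 56 = -210
k: 8·3 - 2·(-14) = 24 - (-28) = 52
n × s = (-19, -210, 52)
m · (n × s) = (-4)·(-19) + 12·(-210) + (-11)·52 = 76 - 2520 - 572 = -3016

-3016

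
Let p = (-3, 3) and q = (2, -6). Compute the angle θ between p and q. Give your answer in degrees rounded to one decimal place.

153.4

p · q = (-3)·2 + 3·(-6) = -6 - 18 = -24
|p|² = 9 + 9 = 18,  |p| = √18 ≈ 4.242641
|q|² = 4 + 36 = 40,  |q| = √40 ≈ 6.324555
cos θ = -24 / (4.242641 · 6.324555) ≈ -0.89443
θ = arccos(-0.89443) ≈ 153.4°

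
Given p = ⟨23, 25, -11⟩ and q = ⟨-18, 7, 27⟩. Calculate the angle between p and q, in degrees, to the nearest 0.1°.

116.9

p · q = 23·(-18) + 25·7 + (-11)·27 = -414 + 175 - 297 = -536
|p|² = 529 + 625 + 121 = 1275,  |p| = √1275 ≈ 35.707142
|q|² = 324 + 49 + 729 = 1102,  |q| = √1102 ≈ 33.196385
cos θ = -536 / (35.707142 · 33.196385) ≈ -0.45219
θ = arccos(-0.45219) ≈ 116.9°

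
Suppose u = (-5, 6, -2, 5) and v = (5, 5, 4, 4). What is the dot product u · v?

17

u · v = (-5)·5 + 6·5 + (-2)·4 + 5·4 = -25 + 30 - 8 + 20 = 17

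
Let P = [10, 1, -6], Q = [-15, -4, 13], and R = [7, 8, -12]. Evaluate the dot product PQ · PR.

-74

PQ = Q − P = (-25, -5, 19)
PR = R − P = (-3, 7, -6)
PQ · PR = (-25)·(-3) + (-5)·7 + 19·(-6) = 75 - 35 - 114 = -74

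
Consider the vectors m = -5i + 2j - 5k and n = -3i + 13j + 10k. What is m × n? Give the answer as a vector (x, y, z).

(85, 65, -59)

i: 2·10 - (-5)·13 = 20 - (-65) = 85
j: (-5)·(-3) - (-5)·10 = 15 - (-50) = 65
k: (-5)·13 - 2·(-3) = -65 - (-6) = -59
m × n = (85, 65, -59)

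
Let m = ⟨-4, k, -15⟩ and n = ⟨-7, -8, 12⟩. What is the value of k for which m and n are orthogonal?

m · n = (-4)·(-7) + k·(-8) + (-15)·12 = -152 - 8k
Set equal to 0: -8k = 152, so k = -19.

-19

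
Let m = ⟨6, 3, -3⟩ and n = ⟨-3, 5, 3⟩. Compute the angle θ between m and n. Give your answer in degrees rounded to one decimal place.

m · n = 6·(-3) + 3·5 + (-3)·3 = -18 + 15 - 9 = -12
|m|² = 36 + 9 + 9 = 54,  |m| = √54 ≈ 7.348469
|n|² = 9 + 25 + 9 = 43,  |n| = √43 ≈ 6.557439
cos θ = -12 / (7.348469 · 6.557439) ≈ -0.24903
θ = arccos(-0.24903) ≈ 104.4°

104.4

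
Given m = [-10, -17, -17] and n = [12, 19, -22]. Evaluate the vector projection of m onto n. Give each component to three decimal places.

(-0.837, -1.326, 1.535)

m · n = (-10)·12 + (-17)·19 + (-17)·(-22) = -120 - 323 + 374 = -69
|n|² = 144 + 361 + 484 = 989
proj_n m = (-69/989) · (12, 19, -22) ≈ (-0.837, -1.326, 1.535)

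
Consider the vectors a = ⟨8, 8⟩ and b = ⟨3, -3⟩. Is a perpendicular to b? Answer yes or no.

a · b = 8·3 + 8·(-3) = 24 - 24 = 0
Zero, so the vectors are orthogonal.

yes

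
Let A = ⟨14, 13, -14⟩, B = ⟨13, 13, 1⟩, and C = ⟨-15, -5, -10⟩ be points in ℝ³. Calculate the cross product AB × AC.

(270, -431, 18)

AB = (-1, 0, 15)
AC = (-29, -18, 4)
i: 0·4 - 15·(-18) = 0 - (-270) = 270
j: 15·(-29) - (-1)·4 = -435 - (-4) = -431
k: (-1)·(-18) - 0·(-29) = 18 - 0 = 18
AB × AC = (270, -431, 18)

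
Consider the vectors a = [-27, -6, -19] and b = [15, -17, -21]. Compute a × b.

(-197, -852, 549)

i: (-6)·(-21) - (-19)·(-17) = 126 - 323 = -197
j: (-19)·15 - (-27)·(-21) = -285 - 567 = -852
k: (-27)·(-17) - (-6)·15 = 459 - (-90) = 549
a × b = (-197, -852, 549)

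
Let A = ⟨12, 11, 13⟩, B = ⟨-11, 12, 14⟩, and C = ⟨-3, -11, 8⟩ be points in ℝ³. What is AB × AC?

AB = (-23, 1, 1)
AC = (-15, -22, -5)
i: 1·(-5) - 1·(-22) = -5 - (-22) = 17
j: 1·(-15) - (-23)·(-5) = -15 - 115 = -130
k: (-23)·(-22) - 1·(-15) = 506 - (-15) = 521
AB × AC = (17, -130, 521)

(17, -130, 521)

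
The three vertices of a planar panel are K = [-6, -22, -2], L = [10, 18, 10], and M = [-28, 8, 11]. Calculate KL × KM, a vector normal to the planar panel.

(160, -472, 1360)

KL = (16, 40, 12)
KM = (-22, 30, 13)
i: 40·13 - 12·30 = 520 - 360 = 160
j: 12·(-22) - 16·13 = -264 - 208 = -472
k: 16·30 - 40·(-22) = 480 - (-880) = 1360
KL × KM = (160, -472, 1360)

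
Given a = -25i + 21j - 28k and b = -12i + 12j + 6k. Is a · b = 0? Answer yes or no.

a · b = (-25)·(-12) + 21·12 + (-28)·6 = 300 + 252 - 168 = 384
Nonzero, so the vectors are not orthogonal.

no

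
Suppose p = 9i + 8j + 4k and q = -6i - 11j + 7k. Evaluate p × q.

(100, -87, -51)

i: 8·7 - 4·(-11) = 56 - (-44) = 100
j: 4·(-6) - 9·7 = -24 - 63 = -87
k: 9·(-11) - 8·(-6) = -99 - (-48) = -51
p × q = (100, -87, -51)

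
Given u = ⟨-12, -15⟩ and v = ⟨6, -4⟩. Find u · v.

u · v = (-12)·6 + (-15)·(-4) = -72 + 60 = -12

-12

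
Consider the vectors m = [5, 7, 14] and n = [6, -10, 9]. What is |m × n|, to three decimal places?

i: 7·9 - 14·(-10) = 63 - (-140) = 203
j: 14·6 - 5·9 = 84 - 45 = 39
k: 5·(-10) - 7·6 = -50 - 42 = -92
m × n = (203, 39, -92)
|m × n| = √(203² + 39² + (-92)²) = √51194 ≈ 226.2609

226.261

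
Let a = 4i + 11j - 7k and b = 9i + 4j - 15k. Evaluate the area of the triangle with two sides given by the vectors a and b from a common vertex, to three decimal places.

i: 11·(-15) - (-7)·4 = -165 - (-28) = -137
j: (-7)·9 - 4·(-15) = -63 - (-60) = -3
k: 4·4 - 11·9 = 16 - 99 = -83
a × b = (-137, -3, -83)
|a × b| = √((-137)² + (-3)² + (-83)²) = √25667 ≈ 160.2092
area = ½ · 160.2092 ≈ 80.105

80.105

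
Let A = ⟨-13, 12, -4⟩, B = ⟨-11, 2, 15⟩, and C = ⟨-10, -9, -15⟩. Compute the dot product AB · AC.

AB = B − A = (2, -10, 19)
AC = C − A = (3, -21, -11)
AB · AC = 2·3 + (-10)·(-21) + 19·(-11) = 6 + 210 - 209 = 7

7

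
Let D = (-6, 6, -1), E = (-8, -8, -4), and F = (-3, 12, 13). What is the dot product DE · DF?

DE = E − D = (-2, -14, -3)
DF = F − D = (3, 6, 14)
DE · DF = (-2)·3 + (-14)·6 + (-3)·14 = -6 - 84 - 42 = -132

-132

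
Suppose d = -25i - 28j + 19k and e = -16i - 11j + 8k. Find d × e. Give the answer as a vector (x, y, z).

(-15, -104, -173)

i: (-28)·8 - 19·(-11) = -224 - (-209) = -15
j: 19·(-16) - (-25)·8 = -304 - (-200) = -104
k: (-25)·(-11) - (-28)·(-16) = 275 - 448 = -173
d × e = (-15, -104, -173)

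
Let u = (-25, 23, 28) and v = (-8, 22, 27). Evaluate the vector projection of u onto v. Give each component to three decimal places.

(-9.159, 25.187, 30.912)

u · v = (-25)·(-8) + 23·22 + 28·27 = 200 + 506 + 756 = 1462
|v|² = 64 + 484 + 729 = 1277
proj_v u = (1462/1277) · (-8, 22, 27) ≈ (-9.159, 25.187, 30.912)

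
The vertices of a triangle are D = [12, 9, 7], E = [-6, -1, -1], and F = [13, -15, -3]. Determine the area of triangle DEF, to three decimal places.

244.526

DE = (-18, -10, -8),  DF = (1, -24, -10)
i: (-10)·(-10) - (-8)·(-24) = 100 - 192 = -92
j: (-8)·1 - (-18)·(-10) = -8 - 180 = -188
k: (-18)·(-24) - (-10)·1 = 432 - (-10) = 442
DE × DF = (-92, -188, 442)
|DE × DF| = √239172 ≈ 489.0521
area = ½ · 489.0521 ≈ 244.526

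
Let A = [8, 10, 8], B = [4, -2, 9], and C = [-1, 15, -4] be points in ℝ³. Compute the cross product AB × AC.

AB = (-4, -12, 1)
AC = (-9, 5, -12)
i: (-12)·(-12) - 1·5 = 144 - 5 = 139
j: 1·(-9) - (-4)·(-12) = -9 - 48 = -57
k: (-4)·5 - (-12)·(-9) = -20 - 108 = -128
AB × AC = (139, -57, -128)

(139, -57, -128)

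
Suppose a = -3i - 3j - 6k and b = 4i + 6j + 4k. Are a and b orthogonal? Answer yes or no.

no

a · b = (-3)·4 + (-3)·6 + (-6)·4 = -12 - 18 - 24 = -54
Nonzero, so the vectors are not orthogonal.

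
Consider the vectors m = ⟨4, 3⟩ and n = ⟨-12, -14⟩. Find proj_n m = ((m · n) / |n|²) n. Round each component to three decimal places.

m · n = 4·(-12) + 3·(-14) = -48 - 42 = -90
|n|² = 144 + 196 = 340
proj_n m = (-90/340) · (-12, -14) ≈ (3.176, 3.706)

(3.176, 3.706)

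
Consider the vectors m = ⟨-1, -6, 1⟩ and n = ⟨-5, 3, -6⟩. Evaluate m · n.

m · n = (-1)·(-5) + (-6)·3 + 1·(-6) = 5 - 18 - 6 = -19

-19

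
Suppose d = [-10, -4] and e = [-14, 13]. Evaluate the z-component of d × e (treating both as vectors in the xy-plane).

(-10)·13 - (-4)·(-14) = -130 - 56 = -186

-186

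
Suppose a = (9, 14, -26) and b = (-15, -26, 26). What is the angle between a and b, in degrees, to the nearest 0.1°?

163.4

a · b = 9·(-15) + 14·(-26) + (-26)·26 = -135 - 364 - 676 = -1175
|a|² = 81 + 196 + 676 = 953,  |a| = √953 ≈ 30.870698
|b|² = 225 + 676 + 676 = 1577,  |b| = √1577 ≈ 39.711459
cos θ = -1175 / (30.870698 · 39.711459) ≈ -0.95846
θ = arccos(-0.95846) ≈ 163.4°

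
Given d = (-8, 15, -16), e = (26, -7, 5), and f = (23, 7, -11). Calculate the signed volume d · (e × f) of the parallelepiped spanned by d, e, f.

e × f:
i: (-7)·(-11) - 5·7 = 77 - 35 = 42
j: 5·23 - 26·(-11) = 115 - (-286) = 401
k: 26·7 - (-7)·23 = 182 - (-161) = 343
e × f = (42, 401, 343)
d · (e × f) = (-8)·42 + 15·401 + (-16)·343 = -336 + 6015 - 5488 = 191

191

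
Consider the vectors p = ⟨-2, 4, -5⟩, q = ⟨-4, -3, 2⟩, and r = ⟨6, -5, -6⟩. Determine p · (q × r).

q × r:
i: (-3)·(-6) - 2·(-5) = 18 - (-10) = 28
j: 2·6 - (-4)·(-6) = 12 - 24 = -12
k: (-4)·(-5) - (-3)·6 = 20 - (-18) = 38
q × r = (28, -12, 38)
p · (q × r) = (-2)·28 + 4·(-12) + (-5)·38 = -56 - 48 - 190 = -294

-294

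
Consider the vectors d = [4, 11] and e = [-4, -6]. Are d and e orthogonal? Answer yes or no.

d · e = 4·(-4) + 11·(-6) = -16 - 66 = -82
Nonzero, so the vectors are not orthogonal.

no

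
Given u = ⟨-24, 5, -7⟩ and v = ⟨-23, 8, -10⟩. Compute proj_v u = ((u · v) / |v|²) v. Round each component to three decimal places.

(-21.971, 7.642, -9.553)

u · v = (-24)·(-23) + 5·8 + (-7)·(-10) = 552 + 40 + 70 = 662
|v|² = 529 + 64 + 100 = 693
proj_v u = (662/693) · (-23, 8, -10) ≈ (-21.971, 7.642, -9.553)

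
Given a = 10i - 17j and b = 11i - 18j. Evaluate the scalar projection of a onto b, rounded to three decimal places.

19.720

a · b = 10·11 + (-17)·(-18) = 110 + 306 = 416
|b| = √(121 + 324) = √445 ≈ 21.0950
comp_b a = 416 / √445 ≈ 19.720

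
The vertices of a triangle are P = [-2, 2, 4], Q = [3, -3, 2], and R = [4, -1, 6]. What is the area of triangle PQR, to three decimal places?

15.532

PQ = (5, -5, -2),  PR = (6, -3, 2)
i: (-5)·2 - (-2)·(-3) = -10 - 6 = -16
j: (-2)·6 - 5·2 = -12 - 10 = -22
k: 5·(-3) - (-5)·6 = -15 - (-30) = 15
PQ × PR = (-16, -22, 15)
|PQ × PR| = √965 ≈ 31.0644
area = ½ · 31.0644 ≈ 15.532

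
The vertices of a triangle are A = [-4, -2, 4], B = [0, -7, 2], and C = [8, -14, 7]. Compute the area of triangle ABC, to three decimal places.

27.208

AB = (4, -5, -2),  AC = (12, -12, 3)
i: (-5)·3 - (-2)·(-12) = -15 - 24 = -39
j: (-2)·12 - 4·3 = -24 - 12 = -36
k: 4·(-12) - (-5)·12 = -48 - (-60) = 12
AB × AC = (-39, -36, 12)
|AB × AC| = √2961 ≈ 54.4151
area = ½ · 54.4151 ≈ 27.208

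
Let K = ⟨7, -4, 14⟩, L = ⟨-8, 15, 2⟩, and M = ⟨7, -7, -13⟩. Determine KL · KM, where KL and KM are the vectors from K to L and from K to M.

267

KL = L − K = (-15, 19, -12)
KM = M − K = (0, -3, -27)
KL · KM = (-15)·0 + 19·(-3) + (-12)·(-27) = 0 - 57 + 324 = 267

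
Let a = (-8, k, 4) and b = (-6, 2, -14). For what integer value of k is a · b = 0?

4

a · b = (-8)·(-6) + k·2 + 4·(-14) = -8 + 2k
Set equal to 0: 2k = 8, so k = 4.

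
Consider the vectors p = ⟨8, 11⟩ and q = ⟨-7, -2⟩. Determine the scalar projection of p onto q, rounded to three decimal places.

-10.714

p · q = 8·(-7) + 11·(-2) = -56 - 22 = -78
|q| = √(49 + 4) = √53 ≈ 7.2801
comp_q p = -78 / √53 ≈ -10.714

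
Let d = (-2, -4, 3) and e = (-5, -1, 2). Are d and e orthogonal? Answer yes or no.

d · e = (-2)·(-5) + (-4)·(-1) + 3·2 = 10 + 4 + 6 = 20
Nonzero, so the vectors are not orthogonal.

no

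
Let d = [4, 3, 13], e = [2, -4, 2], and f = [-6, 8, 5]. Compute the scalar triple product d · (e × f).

-314

e × f:
i: (-4)·5 - 2·8 = -20 - 16 = -36
j: 2·(-6) - 2·5 = -12 - 10 = -22
k: 2·8 - (-4)·(-6) = 16 - 24 = -8
e × f = (-36, -22, -8)
d · (e × f) = 4·(-36) + 3·(-22) + 13·(-8) = -144 - 66 - 104 = -314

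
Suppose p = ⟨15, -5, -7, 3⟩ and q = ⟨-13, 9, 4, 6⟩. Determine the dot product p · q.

-250

p · q = 15·(-13) + (-5)·9 + (-7)·4 + 3·6 = -195 - 45 - 28 + 18 = -250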